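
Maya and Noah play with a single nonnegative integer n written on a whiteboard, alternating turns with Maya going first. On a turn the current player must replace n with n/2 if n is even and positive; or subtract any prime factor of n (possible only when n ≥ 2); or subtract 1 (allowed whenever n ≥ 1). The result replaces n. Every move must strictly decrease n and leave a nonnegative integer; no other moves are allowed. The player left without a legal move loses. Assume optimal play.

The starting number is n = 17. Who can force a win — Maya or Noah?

Compute win/loss labels from the base case upward. A position with no move is L. Any other position is W if it can reach an L in one move, else L.
n=0: no move → L
n=1: reaches L-position 0 → W
n=2: reaches L-position 0 → W
n=3: reaches L-position 0 → W
n=4: only reaches 2(W), 3(W), all W → L
n=5: reaches L-position 0 → W
n=6: reaches L-position 4 → W
n=7: reaches L-position 0 → W
n=8: reaches L-position 4 → W
n=9: only reaches 6(W), 8(W), all W → L
n=10: reaches L-position 9 → W
n=11: reaches L-position 0 → W
n=12: reaches L-position 9 → W
n=13: reaches L-position 0 → W
n=14: only reaches 7(W), 12(W), 13(W), all W → L
n=15: reaches L-position 14 → W
n=16: reaches L-position 14 → W
n=17: reaches L-position 0 → W
From 17 Maya can move to 0, reaching an L position.

Maya wins.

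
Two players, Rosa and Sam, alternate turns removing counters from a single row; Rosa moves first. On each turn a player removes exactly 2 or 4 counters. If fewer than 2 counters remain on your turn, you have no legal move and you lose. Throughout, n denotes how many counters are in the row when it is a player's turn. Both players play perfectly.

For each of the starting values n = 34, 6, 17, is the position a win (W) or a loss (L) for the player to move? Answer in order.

Compute win/loss labels from the base case upward. A position with no move is L. Any other position is W if it can reach an L in one move, else L.
n=0: no move → L
n=1: no move → L
n=2: →0(L), so W
n=3: →1(L), so W
n=4: →0(L), so W
n=5: →1(L), so W
n=6: →4(W), 2(W) — all W, so L
n=7: →5(W), 3(W) — all W, so L
n=8: →6(L), so W
n=9: →7(L), so W
n=10: →6(L), so W
n=11: →7(L), so W
n=12: →10(W), 8(W) — all W, so L
n=13: →11(W), 9(W) — all W, so L
n=14: →12(L), so W
n=15: →13(L), so W
n=16: →12(L), so W
n=17: →13(L), so W
n=18: →16(W), 14(W) — all W, so L
n=19: →17(W), 15(W) — all W, so L
n=20: →18(L), so W
n=21: →19(L), so W
n=22: →18(L), so W
n=23: →19(L), so W
n=24: →22(W), 20(W) — all W, so L
n=25: →23(W), 21(W) — all W, so L
n=26: →24(L), so W
n=27: →25(L), so W
n=28: →24(L), so W
n=29: →25(L), so W
n=30: →28(W), 26(W) — all W, so L
n=31: →29(W), 27(W) — all W, so L
n=32: →30(L), so W
n=33: →31(L), so W
n=34: →30(L), so W

34: W, 6: L, 17: W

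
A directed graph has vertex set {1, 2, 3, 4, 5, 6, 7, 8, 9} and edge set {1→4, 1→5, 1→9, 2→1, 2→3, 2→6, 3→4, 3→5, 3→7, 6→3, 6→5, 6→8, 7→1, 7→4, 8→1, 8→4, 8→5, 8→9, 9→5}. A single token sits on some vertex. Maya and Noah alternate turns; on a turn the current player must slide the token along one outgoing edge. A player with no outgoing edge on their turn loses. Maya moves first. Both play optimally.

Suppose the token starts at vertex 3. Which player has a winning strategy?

Maya wins.

Build the W/L table. Terminal = L. A non-terminal position is W if it has a move to some L; otherwise it is L.
Every edge goes from a vertex to one that appears earlier in the order 4, 5, 9, 1, 8, 7, 3, 6, 2, so processing vertices in that order labels each vertex after all of its successors.
4: no outgoing edge → L
5: no outgoing edge → L
9: can move to 5, which is L ⇒ W
1: can move to 5, which is L ⇒ W
8: can move to 5, which is L ⇒ W
7: can move to 4, which is L ⇒ W
3: can move to 5, which is L ⇒ W
6: can move to 5, which is L ⇒ W
2: moves to 6(W), 3(W), 1(W); every one is W ⇒ L
From 3 Maya can move to 5, reaching an L position.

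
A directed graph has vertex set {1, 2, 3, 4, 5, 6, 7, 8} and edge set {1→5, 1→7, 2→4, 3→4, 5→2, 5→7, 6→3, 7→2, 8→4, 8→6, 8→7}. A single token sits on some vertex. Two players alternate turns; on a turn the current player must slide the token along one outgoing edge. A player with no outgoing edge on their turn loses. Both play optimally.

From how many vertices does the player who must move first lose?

3

Positions with no move are L. A position that does have a move is losing for the player to move precisely when every available move leads to a winning position for the opponent. Fill in the labels:
Every edge goes from a vertex to one that appears earlier in the order 4, 2, 3, 7, 6, 5, 1, 8, so processing vertices in that order labels each vertex after all of its successors.
4: no outgoing edge → L
2: reaches L-position 4 → W
3: reaches L-position 4 → W
7: only reaches 2(W), which is W → L
6: only reaches 3(W), which is W → L
5: reaches L-position 7 → W
1: reaches L-position 7 → W
8: reaches L-position 6 → W
The L vertices are 4, 6, 7; that is 3 in all.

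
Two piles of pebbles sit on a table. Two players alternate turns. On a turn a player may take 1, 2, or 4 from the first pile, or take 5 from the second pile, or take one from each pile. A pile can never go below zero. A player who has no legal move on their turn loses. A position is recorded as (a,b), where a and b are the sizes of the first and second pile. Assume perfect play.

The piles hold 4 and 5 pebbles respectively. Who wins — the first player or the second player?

Build the W/L table. Terminal = L. A non-terminal position is W if it has a move to some L; otherwise it is L.
No move ever increases a pile, so every position that can arise here has a ≤ 4 and b ≤ 5; it is enough to label the cells with 0 ≤ a ≤ 4 and 0 ≤ b ≤ 5.
Every move lowers a or b (never raises either), so fill the grid row by row in increasing a, and left to right within a row: each cell's successors are then already labelled.
      b=0  b=1  b=2  b=3  b=4  b=5
a=0:    L    L    L    L    L    W
a=1:    W    W    W    W    W    W
a=2:    W    W    W    W    W    L
a=3:    L    L    L    L    L    W
a=4:    W    W    W    W    W    W
Cells with no legal move (terminal, hence L): (0,0), (0,1), (0,2), (0,3), (0,4).
The remaining L cells, each justified by listing all of its moves:
(2,5): →(1,5)(W), (0,5)(W), (2,0)(W), (1,4)(W) — all W, so L
(3,0): →(2,0)(W), (1,0)(W) — all W, so L
(3,1): →(2,1)(W), (1,1)(W), (2,0)(W) — all W, so L
(3,2): →(2,2)(W), (1,2)(W), (2,1)(W) — all W, so L
(3,3): →(2,3)(W), (1,3)(W), (2,2)(W) — all W, so L
(3,4): →(2,4)(W), (1,4)(W), (2,3)(W) — all W, so L
Every other cell has at least one move into one of the L cells above, so it is W.
The starting position (4,5) is W: the player to move should move to (2,5), handing over an L position.

The first player wins.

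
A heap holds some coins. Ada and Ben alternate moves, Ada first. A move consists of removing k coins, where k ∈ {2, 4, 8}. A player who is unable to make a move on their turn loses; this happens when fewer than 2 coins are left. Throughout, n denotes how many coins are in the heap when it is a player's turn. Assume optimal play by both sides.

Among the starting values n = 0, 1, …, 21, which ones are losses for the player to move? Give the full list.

0, 1, 6, 7, 12, 13, 18, 19

Classify positions by backward induction: terminal positions (no move available) are L. From any other position, the mover wins iff some move reaches an L.
n=0: no move → L
n=1: no move → L
n=2: can move to 0, which is L ⇒ W
n=3: can move to 1, which is L ⇒ W
n=4: can move to 0, which is L ⇒ W
n=5: can move to 1, which is L ⇒ W
n=6: moves to 4(W), 2(W); every one is W ⇒ L
n=7: moves to 5(W), 3(W); every one is W ⇒ L
n=8: can move to 6, which is L ⇒ W
n=9: can move to 7, which is L ⇒ W
n=10: can move to 6, which is L ⇒ W
n=11: can move to 7, which is L ⇒ W
n=12: moves to 10(W), 8(W), 4(W); every one is W ⇒ L
n=13: moves to 11(W), 9(W), 5(W); every one is W ⇒ L
n=14: can move to 12, which is L ⇒ W
n=15: can move to 13, which is L ⇒ W
n=16: can move to 12, which is L ⇒ W
n=17: can move to 13, which is L ⇒ W
n=18: moves to 16(W), 14(W), 10(W); every one is W ⇒ L
n=19: moves to 17(W), 15(W), 11(W); every one is W ⇒ L
n=20: can move to 18, which is L ⇒ W
n=21: can move to 19, which is L ⇒ W
Reading off the rows marked L gives the requested list; there are 8 such values of n.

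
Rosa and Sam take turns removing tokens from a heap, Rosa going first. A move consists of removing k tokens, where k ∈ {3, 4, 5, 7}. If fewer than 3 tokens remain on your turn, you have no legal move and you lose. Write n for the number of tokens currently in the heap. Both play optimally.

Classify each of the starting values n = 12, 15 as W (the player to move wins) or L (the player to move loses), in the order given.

Positions with no move are L. A position that does have a move is losing for the player to move precisely when every available move leads to a winning position for the opponent. Fill in the labels:
n=0: no move → L
n=1: no move → L
n=2: no move → L
n=3: →0(L), so W
n=4: →1(L), so W
n=5: →2(L), so W
n=6: →2(L), so W
n=7: →2(L), so W
n=8: →1(L), so W
n=9: →2(L), so W
n=10: →7(W), 6(W), 5(W), 3(W) — all W, so L
n=11: →8(W), 7(W), 6(W), 4(W) — all W, so L
n=12: →9(W), 8(W), 7(W), 5(W) — all W, so L
n=13: →10(L), so W
n=14: →11(L), so W
n=15: →12(L), so W

12: L, 15: W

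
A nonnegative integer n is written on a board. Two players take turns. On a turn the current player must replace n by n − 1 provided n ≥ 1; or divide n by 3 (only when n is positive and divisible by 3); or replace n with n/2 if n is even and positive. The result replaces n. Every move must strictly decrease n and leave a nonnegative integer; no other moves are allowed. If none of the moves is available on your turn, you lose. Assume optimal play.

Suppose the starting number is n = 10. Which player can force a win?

Positions with no move are L. A position that does have a move is losing for the player to move precisely when every available move leads to a winning position for the opponent. Fill in the labels:
n=0: no move → L
n=1: can move to 0, which is L ⇒ W
n=2: the only move is to 1(W), a W ⇒ L
n=3: can move to 2, which is L ⇒ W
n=4: can move to 2, which is L ⇒ W
n=5: the only move is to 4(W), a W ⇒ L
n=6: can move to 2, which is L ⇒ W
n=7: the only move is to 6(W), a W ⇒ L
n=8: can move to 7, which is L ⇒ W
n=9: moves to 3(W), 8(W); every one is W ⇒ L
n=10: can move to 5, which is L ⇒ W
From 10 the player to move can move to 5, reaching an L position.

The first player wins.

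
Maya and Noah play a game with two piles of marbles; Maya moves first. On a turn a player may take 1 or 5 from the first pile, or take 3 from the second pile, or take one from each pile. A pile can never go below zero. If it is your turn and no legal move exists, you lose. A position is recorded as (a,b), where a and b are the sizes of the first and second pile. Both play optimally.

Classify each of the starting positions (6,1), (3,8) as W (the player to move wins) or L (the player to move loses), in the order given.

Label each position W (a win for the player to move) or L (a loss). A position with no legal move is L; any other position is W exactly when some move reaches an L, and L when every move reaches a W.
No move ever increases a pile, so every position that can arise here has a ≤ 6 and b ≤ 8; it is enough to label the cells with 0 ≤ a ≤ 6 and 0 ≤ b ≤ 8.
Every move lowers a or b (never raises either), so fill the grid row by row in increasing a, and left to right within a row: each cell's successors are then already labelled.
      b=0  b=1  b=2  b=3  b=4  b=5  b=6  b=7  b=8
a=0:    L    L    L    W    W    W    L    L    L
a=1:    W    W    W    W    L    L    W    W    W
a=2:    L    L    L    W    W    W    W    L    L
a=3:    W    W    W    W    L    L    L    W    W
a=4:    L    L    L    W    W    W    W    W    L
a=5:    W    W    W    W    L    L    W    W    W
a=6:    L    L    L    W    W    W    W    L    L
Cells with no legal move (terminal, hence L): (0,0), (0,1), (0,2).
The remaining L cells, each justified by listing all of its moves:
(0,6): the only move is to (0,3)(W), a W ⇒ L
(0,7): the only move is to (0,4)(W), a W ⇒ L
(0,8): the only move is to (0,5)(W), a W ⇒ L
(1,4): moves to (0,4)(W), (1,1)(W), (0,3)(W); every one is W ⇒ L
(1,5): moves to (0,5)(W), (1,2)(W), (0,4)(W); every one is W ⇒ L
(2,0): the only move is to (1,0)(W), a W ⇒ L
(2,1): moves to (1,1)(W), (1,0)(W); every one is W ⇒ L
(2,2): moves to (1,2)(W), (1,1)(W); every one is W ⇒ L
(2,7): moves to (1,7)(W), (2,4)(W), (1,6)(W); every one is W ⇒ L
(2,8): moves to (1,8)(W), (2,5)(W), (1,7)(W); every one is W ⇒ L
(3,4): moves to (2,4)(W), (3,1)(W), (2,3)(W); every one is W ⇒ L
(3,5): moves to (2,5)(W), (3,2)(W), (2,4)(W); every one is W ⇒ L
(3,6): moves to (2,6)(W), (3,3)(W), (2,5)(W); every one is W ⇒ L
(4,0): the only move is to (3,0)(W), a W ⇒ L
(4,1): moves to (3,1)(W), (3,0)(W); every one is W ⇒ L
(4,2): moves to (3,2)(W), (3,1)(W); every one is W ⇒ L
(4,8): moves to (3,8)(W), (4,5)(W), (3,7)(W); every one is W ⇒ L
(5,4): moves to (4,4)(W), (0,4)(W), (5,1)(W), (4,3)(W); every one is W ⇒ L
(5,5): moves to (4,5)(W), (0,5)(W), (5,2)(W), (4,4)(W); every one is W ⇒ L
(6,0): moves to (5,0)(W), (1,0)(W); every one is W ⇒ L
(6,1): moves to (5,1)(W), (1,1)(W), (5,0)(W); every one is W ⇒ L
(6,2): moves to (5,2)(W), (1,2)(W), (5,1)(W); every one is W ⇒ L
(6,7): moves to (5,7)(W), (1,7)(W), (6,4)(W), (5,6)(W); every one is W ⇒ L
(6,8): moves to (5,8)(W), (1,8)(W), (6,5)(W), (5,7)(W); every one is W ⇒ L
Every other cell has at least one move into one of the L cells above, so it is W.
(6,1): one of the L cells justified above, so L
(3,8): the move to (2,8) reaches an L cell, so W

(6,1): L, (3,8): W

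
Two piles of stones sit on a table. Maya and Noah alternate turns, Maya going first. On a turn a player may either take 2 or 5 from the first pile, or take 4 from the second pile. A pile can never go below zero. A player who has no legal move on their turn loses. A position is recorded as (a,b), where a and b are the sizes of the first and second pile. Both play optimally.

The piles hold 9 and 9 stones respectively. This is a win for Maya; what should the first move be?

Move to (7,9).

Label each position W (a win for the player to move) or L (a loss). A position with no legal move is L; any other position is W exactly when some move reaches an L, and L when every move reaches a W.
No move ever increases a pile, so every position that can arise here has a ≤ 9 and b ≤ 9; it is enough to label the cells with 0 ≤ a ≤ 9 and 0 ≤ b ≤ 9.
Every move lowers a or b (never raises either), so fill the grid row by row in increasing a, and left to right within a row: each cell's successors are then already labelled.
      b=0  b=1  b=2  b=3  b=4  b=5  b=6  b=7  b=8  b=9
a=0:    L    L    L    L    W    W    W    W    L    L
a=1:    L    L    L    L    W    W    W    W    L    L
a=2:    W    W    W    W    L    L    L    L    W    W
a=3:    W    W    W    W    L    L    L    L    W    W
a=4:    L    L    L    L    W    W    W    W    L    L
a=5:    W    W    W    W    W    W    W    W    W    W
a=6:    W    W    W    W    L    L    L    L    W    W
a=7:    L    L    L    L    W    W    W    W    L    L
a=8:    L    L    L    L    W    W    W    W    L    L
a=9:    W    W    W    W    L    L    L    L    W    W
Cells with no legal move (terminal, hence L): (0,0), (0,1), (0,2), (0,3), (1,0), (1,1), (1,2), (1,3).
The remaining L cells, each justified by listing all of its moves:
(0,8): the only move is to (0,4)(W), a W ⇒ L
(0,9): the only move is to (0,5)(W), a W ⇒ L
(1,8): the only move is to (1,4)(W), a W ⇒ L
(1,9): the only move is to (1,5)(W), a W ⇒ L
(2,4): moves to (0,4)(W), (2,0)(W); every one is W ⇒ L
(2,5): moves to (0,5)(W), (2,1)(W); every one is W ⇒ L
(2,6): moves to (0,6)(W), (2,2)(W); every one is W ⇒ L
(2,7): moves to (0,7)(W), (2,3)(W); every one is W ⇒ L
(3,4): moves to (1,4)(W), (3,0)(W); every one is W ⇒ L
(3,5): moves to (1,5)(W), (3,1)(W); every one is W ⇒ L
(3,6): moves to (1,6)(W), (3,2)(W); every one is W ⇒ L
(3,7): moves to (1,7)(W), (3,3)(W); every one is W ⇒ L
(4,0): the only move is to (2,0)(W), a W ⇒ L
(4,1): the only move is to (2,1)(W), a W ⇒ L
(4,2): the only move is to (2,2)(W), a W ⇒ L
(4,3): the only move is to (2,3)(W), a W ⇒ L
(4,8): moves to (2,8)(W), (4,4)(W); every one is W ⇒ L
(4,9): moves to (2,9)(W), (4,5)(W); every one is W ⇒ L
(6,4): moves to (4,4)(W), (1,4)(W), (6,0)(W); every one is W ⇒ L
(6,5): moves to (4,5)(W), (1,5)(W), (6,1)(W); every one is W ⇒ L
(6,6): moves to (4,6)(W), (1,6)(W), (6,2)(W); every one is W ⇒ L
(6,7): moves to (4,7)(W), (1,7)(W), (6,3)(W); every one is W ⇒ L
(7,0): moves to (5,0)(W), (2,0)(W); every one is W ⇒ L
(7,1): moves to (5,1)(W), (2,1)(W); every one is W ⇒ L
(7,2): moves to (5,2)(W), (2,2)(W); every one is W ⇒ L
(7,3): moves to (5,3)(W), (2,3)(W); every one is W ⇒ L
(7,8): moves to (5,8)(W), (2,8)(W), (7,4)(W); every one is W ⇒ L
(7,9): moves to (5,9)(W), (2,9)(W), (7,5)(W); every one is W ⇒ L
(8,0): moves to (6,0)(W), (3,0)(W); every one is W ⇒ L
(8,1): moves to (6,1)(W), (3,1)(W); every one is W ⇒ L
(8,2): moves to (6,2)(W), (3,2)(W); every one is W ⇒ L
(8,3): moves to (6,3)(W), (3,3)(W); every one is W ⇒ L
(8,8): moves to (6,8)(W), (3,8)(W), (8,4)(W); every one is W ⇒ L
(8,9): moves to (6,9)(W), (3,9)(W), (8,5)(W); every one is W ⇒ L
(9,4): moves to (7,4)(W), (4,4)(W), (9,0)(W); every one is W ⇒ L
(9,5): moves to (7,5)(W), (4,5)(W), (9,1)(W); every one is W ⇒ L
(9,6): moves to (7,6)(W), (4,6)(W), (9,2)(W); every one is W ⇒ L
(9,7): moves to (7,7)(W), (4,7)(W), (9,3)(W); every one is W ⇒ L
Every other cell has at least one move into one of the L cells above, so it is W.
From (9,9), the L positions reachable in one move are: (7,9), (4,9), (9,5). Any move reaching one of these is winning.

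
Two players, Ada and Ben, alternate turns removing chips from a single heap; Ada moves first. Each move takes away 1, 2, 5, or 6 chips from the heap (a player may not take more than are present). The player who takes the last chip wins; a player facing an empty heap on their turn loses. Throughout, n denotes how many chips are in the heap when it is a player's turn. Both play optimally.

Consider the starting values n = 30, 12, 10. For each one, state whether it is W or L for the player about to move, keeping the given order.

30: W, 12: W, 10: L

Work bottom-up. With no move the player to move loses. Otherwise the position is W if at least one move leads to an L position for the opponent, and L if every move leads to a W.
n=0: no move → L
n=1: W (go to 0, an L position)
n=2: W (go to 0, an L position)
n=3: L (options 2(W), 1(W) are all W)
n=4: W (go to 3, an L position)
n=5: W (go to 3, an L position)
n=6: W (go to 0, an L position)
n=7: L (options 6(W), 5(W), 2(W), 1(W) are all W)
n=8: W (go to 7, an L position)
n=9: W (go to 7, an L position)
n=10: L (options 9(W), 8(W), 5(W), 4(W) are all W)
n=11: W (go to 10, an L position)
n=12: W (go to 10, an L position)
n=13: W (go to 7, an L position)
n=14: L (options 13(W), 12(W), 9(W), 8(W) are all W)
n=15: W (go to 14, an L position)
n=16: W (go to 14, an L position)
n=17: L (options 16(W), 15(W), 12(W), 11(W) are all W)
n=18: W (go to 17, an L position)
n=19: W (go to 17, an L position)
n=20: W (go to 14, an L position)
n=21: L (options 20(W), 19(W), 16(W), 15(W) are all W)
n=22: W (go to 21, an L position)
n=23: W (go to 21, an L position)
n=24: L (options 23(W), 22(W), 19(W), 18(W) are all W)
n=25: W (go to 24, an L position)
n=26: W (go to 24, an L position)
n=27: W (go to 21, an L position)
n=28: L (options 27(W), 26(W), 23(W), 22(W) are all W)
n=29: W (go to 28, an L position)
n=30: W (go to 28, an L position)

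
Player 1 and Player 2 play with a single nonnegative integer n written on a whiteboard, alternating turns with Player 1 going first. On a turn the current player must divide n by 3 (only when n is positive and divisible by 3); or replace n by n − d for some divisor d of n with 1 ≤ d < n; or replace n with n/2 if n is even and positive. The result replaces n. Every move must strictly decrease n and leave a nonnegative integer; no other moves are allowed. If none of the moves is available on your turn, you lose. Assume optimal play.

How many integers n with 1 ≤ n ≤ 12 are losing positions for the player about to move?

Use the standard recursion: the mover loses at a terminal position; elsewhere, the mover wins exactly when some move hands the opponent an L position.
n=0: no move → L
n=1: no move → L
n=2: W (go to 1, an L position)
n=3: W (go to 1, an L position)
n=4: L (options 2(W), 3(W) are all W)
n=5: W (go to 4, an L position)
n=6: W (go to 4, an L position)
n=7: L (sole option 6(W) is W)
n=8: W (go to 4, an L position)
n=9: L (options 3(W), 6(W), 8(W) are all W)
n=10: W (go to 9, an L position)
n=11: L (sole option 10(W) is W)
n=12: W (go to 4, an L position)
L entries with 1 ≤ n ≤ 12 (n=0 is outside the asked range and is not counted): n = 1, 4, 7, 9, 11; that makes 5.

5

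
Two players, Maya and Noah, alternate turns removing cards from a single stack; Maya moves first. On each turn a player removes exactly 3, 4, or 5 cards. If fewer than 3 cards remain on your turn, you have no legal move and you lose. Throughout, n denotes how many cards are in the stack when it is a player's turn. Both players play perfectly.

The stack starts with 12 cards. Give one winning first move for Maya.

Classify positions by backward induction: terminal positions (no move available) are L. From any other position, the mover wins iff some move reaches an L.
n=0: no move → L
n=1: no move → L
n=2: no move → L
n=3: reaches L-position 0 → W
n=4: reaches L-position 1 → W
n=5: reaches L-position 2 → W
n=6: reaches L-position 2 → W
n=7: reaches L-position 2 → W
n=8: only reaches 5(W), 4(W), 3(W), all W → L
n=9: only reaches 6(W), 5(W), 4(W), all W → L
n=10: only reaches 7(W), 6(W), 5(W), all W → L
n=11: reaches L-position 8 → W
n=12: reaches L-position 9 → W
From 12, the L positions reachable in one move are: 9, 8. Any move reaching one of these is winning.

Remove 3, leaving 9.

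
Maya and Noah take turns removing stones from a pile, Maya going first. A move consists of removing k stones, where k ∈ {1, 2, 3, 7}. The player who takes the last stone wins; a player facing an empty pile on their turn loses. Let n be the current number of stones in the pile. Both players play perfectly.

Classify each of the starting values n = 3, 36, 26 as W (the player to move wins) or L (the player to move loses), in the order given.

Positions with no move are L. A position that does have a move is losing for the player to move precisely when every available move leads to a winning position for the opponent. Fill in the labels:
n=0: no move → L
n=1: can move to 0, which is L ⇒ W
n=2: can move to 0, which is L ⇒ W
n=3: can move to 0, which is L ⇒ W
n=4: moves to 3(W), 2(W), 1(W); every one is W ⇒ L
n=5: can move to 4, which is L ⇒ W
n=6: can move to 4, which is L ⇒ W
n=7: can move to 4, which is L ⇒ W
n=8: moves to 7(W), 6(W), 5(W), 1(W); every one is W ⇒ L
n=9: can move to 8, which is L ⇒ W
n=10: can move to 8, which is L ⇒ W
n=11: can move to 8, which is L ⇒ W
n=12: moves to 11(W), 10(W), 9(W), 5(W); every one is W ⇒ L
n=13: can move to 12, which is L ⇒ W
n=14: can move to 12, which is L ⇒ W
n=15: can move to 12, which is L ⇒ W
n=16: moves to 15(W), 14(W), 13(W), 9(W); every one is W ⇒ L
n=17: can move to 16, which is L ⇒ W
n=18: can move to 16, which is L ⇒ W
n=19: can move to 16, which is L ⇒ W
n=20: moves to 19(W), 18(W), 17(W), 13(W); every one is W ⇒ L
n=21: can move to 20, which is L ⇒ W
n=22: can move to 20, which is L ⇒ W
n=23: can move to 20, which is L ⇒ W
n=24: moves to 23(W), 22(W), 21(W), 17(W); every one is W ⇒ L
n=25: can move to 24, which is L ⇒ W
n=26: can move to 24, which is L ⇒ W
n=27: can move to 24, which is L ⇒ W
n=28: moves to 27(W), 26(W), 25(W), 21(W); every one is W ⇒ L
n=29: can move to 28, which is L ⇒ W
n=30: can move to 28, which is L ⇒ W
n=31: can move to 28, which is L ⇒ W
n=32: moves to 31(W), 30(W), 29(W), 25(W); every one is W ⇒ L
n=33: can move to 32, which is L ⇒ W
n=34: can move to 32, which is L ⇒ W
n=35: can move to 32, which is L ⇒ W
n=36: moves to 35(W), 34(W), 33(W), 29(W); every one is W ⇒ L

3: W, 36: L, 26: W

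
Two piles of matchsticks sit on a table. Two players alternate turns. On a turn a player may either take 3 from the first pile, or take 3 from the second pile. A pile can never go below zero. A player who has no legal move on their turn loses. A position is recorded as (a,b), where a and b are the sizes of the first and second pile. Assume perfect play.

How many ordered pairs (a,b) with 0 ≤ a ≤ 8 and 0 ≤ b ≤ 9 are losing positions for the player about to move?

Label each position W (a win for the player to move) or L (a loss). A position with no legal move is L; any other position is W exactly when some move reaches an L, and L when every move reaches a W.
Every move lowers a or b (never raises either), so fill the grid row by row in increasing a, and left to right within a row: each cell's successors are then already labelled.
      b=0  b=1  b=2  b=3  b=4  b=5  b=6  b=7  b=8  b=9
a=0:    L    L    L    W    W    W    L    L    L    W
a=1:    L    L    L    W    W    W    L    L    L    W
a=2:    L    L    L    W    W    W    L    L    L    W
a=3:    W    W    W    L    L    L    W    W    W    L
a=4:    W    W    W    L    L    L    W    W    W    L
a=5:    W    W    W    L    L    L    W    W    W    L
a=6:    L    L    L    W    W    W    L    L    L    W
a=7:    L    L    L    W    W    W    L    L    L    W
a=8:    L    L    L    W    W    W    L    L    L    W
Cells with no legal move (terminal, hence L): (0,0), (0,1), (0,2), (1,0), (1,1), (1,2), (2,0), (2,1), (2,2).
The remaining L cells, each justified by listing all of its moves:
(0,6): only reaches (0,3)(W), which is W → L
(0,7): only reaches (0,4)(W), which is W → L
(0,8): only reaches (0,5)(W), which is W → L
(1,6): only reaches (1,3)(W), which is W → L
(1,7): only reaches (1,4)(W), which is W → L
(1,8): only reaches (1,5)(W), which is W → L
(2,6): only reaches (2,3)(W), which is W → L
(2,7): only reaches (2,4)(W), which is W → L
(2,8): only reaches (2,5)(W), which is W → L
(3,3): only reaches (0,3)(W), (3,0)(W), all W → L
(3,4): only reaches (0,4)(W), (3,1)(W), all W → L
(3,5): only reaches (0,5)(W), (3,2)(W), all W → L
(3,9): only reaches (0,9)(W), (3,6)(W), all W → L
(4,3): only reaches (1,3)(W), (4,0)(W), all W → L
(4,4): only reaches (1,4)(W), (4,1)(W), all W → L
(4,5): only reaches (1,5)(W), (4,2)(W), all W → L
(4,9): only reaches (1,9)(W), (4,6)(W), all W → L
(5,3): only reaches (2,3)(W), (5,0)(W), all W → L
(5,4): only reaches (2,4)(W), (5,1)(W), all W → L
(5,5): only reaches (2,5)(W), (5,2)(W), all W → L
(5,9): only reaches (2,9)(W), (5,6)(W), all W → L
(6,0): only reaches (3,0)(W), which is W → L
(6,1): only reaches (3,1)(W), which is W → L
(6,2): only reaches (3,2)(W), which is W → L
(6,6): only reaches (3,6)(W), (6,3)(W), all W → L
(6,7): only reaches (3,7)(W), (6,4)(W), all W → L
(6,8): only reaches (3,8)(W), (6,5)(W), all W → L
(7,0): only reaches (4,0)(W), which is W → L
(7,1): only reaches (4,1)(W), which is W → L
(7,2): only reaches (4,2)(W), which is W → L
(7,6): only reaches (4,6)(W), (7,3)(W), all W → L
(7,7): only reaches (4,7)(W), (7,4)(W), all W → L
(7,8): only reaches (4,8)(W), (7,5)(W), all W → L
(8,0): only reaches (5,0)(W), which is W → L
(8,1): only reaches (5,1)(W), which is W → L
(8,2): only reaches (5,2)(W), which is W → L
(8,6): only reaches (5,6)(W), (8,3)(W), all W → L
(8,7): only reaches (5,7)(W), (8,4)(W), all W → L
(8,8): only reaches (5,8)(W), (8,5)(W), all W → L
Every other cell has at least one move into one of the L cells above, so it is W.
L cells per row: a=0: 6, a=1: 6, a=2: 6, a=3: 4, a=4: 4, a=5: 4, a=6: 6, a=7: 6, a=8: 6; total 48.

48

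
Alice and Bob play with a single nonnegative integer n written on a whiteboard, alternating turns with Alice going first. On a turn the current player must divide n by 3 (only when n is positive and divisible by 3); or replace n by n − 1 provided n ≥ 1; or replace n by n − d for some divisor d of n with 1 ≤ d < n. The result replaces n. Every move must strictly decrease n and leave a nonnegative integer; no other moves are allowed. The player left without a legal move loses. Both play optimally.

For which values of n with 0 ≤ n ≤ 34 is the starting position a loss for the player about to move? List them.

Work bottom-up. With no move the player to move loses. Otherwise the position is W if at least one move leads to an L position for the opponent, and L if every move leads to a W.
n=0: no move → L
n=1: W (go to 0, an L position)
n=2: L (sole option 1(W) is W)
n=3: W (go to 2, an L position)
n=4: W (go to 2, an L position)
n=5: L (sole option 4(W) is W)
n=6: W (go to 2, an L position)
n=7: L (sole option 6(W) is W)
n=8: W (go to 7, an L position)
n=9: L (options 3(W), 6(W), 8(W) are all W)
n=10: W (go to 5, an L position)
n=11: L (sole option 10(W) is W)
n=12: W (go to 9, an L position)
n=13: L (sole option 12(W) is W)
n=14: W (go to 7, an L position)
n=15: W (go to 5, an L position)
n=16: L (options 8(W), 12(W), 14(W), 15(W) are all W)
n=17: W (go to 16, an L position)
n=18: W (go to 9, an L position)
n=19: L (sole option 18(W) is W)
n=20: W (go to 16, an L position)
n=21: W (go to 7, an L position)
n=22: W (go to 11, an L position)
n=23: L (sole option 22(W) is W)
n=24: W (go to 16, an L position)
n=25: L (options 20(W), 24(W) are all W)
n=26: W (go to 13, an L position)
n=27: W (go to 9, an L position)
n=28: L (options 14(W), 21(W), 24(W), 26(W), 27(W) are all W)
n=29: W (go to 28, an L position)
n=30: W (go to 25, an L position)
n=31: L (sole option 30(W) is W)
n=32: W (go to 16, an L position)
n=33: W (go to 11, an L position)
n=34: L (options 17(W), 32(W), 33(W) are all W)
The losing starting values of n are exactly the entries labelled L in this table (14 of them).

0, 2, 5, 7, 9, 11, 13, 16, 19, 23, 25, 28, 31, 34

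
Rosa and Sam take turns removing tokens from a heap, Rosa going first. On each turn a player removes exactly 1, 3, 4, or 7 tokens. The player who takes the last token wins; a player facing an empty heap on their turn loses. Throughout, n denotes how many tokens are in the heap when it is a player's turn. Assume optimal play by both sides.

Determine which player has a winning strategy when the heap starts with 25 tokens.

Rosa wins.

Build the W/L table. Terminal = L. A non-terminal position is W if it has a move to some L; otherwise it is L.
n=0: no move → L
n=1: →0(L), so W
n=2: →1(W) only, which is W, so L
n=3: →2(L), so W
n=4: →0(L), so W
n=5: →2(L), so W
n=6: →2(L), so W
n=7: →0(L), so W
n=8: →7(W), 5(W), 4(W), 1(W) — all W, so L
n=9: →8(L), so W
n=10: →9(W), 7(W), 6(W), 3(W) — all W, so L
n=11: →10(L), so W
n=12: →8(L), so W
n=13: →10(L), so W
n=14: →10(L), so W
n=15: →8(L), so W
n=16: →15(W), 13(W), 12(W), 9(W) — all W, so L
n=17: →16(L), so W
n=18: →17(W), 15(W), 14(W), 11(W) — all W, so L
n=19: →18(L), so W
n=20: →16(L), so W
n=21: →18(L), so W
n=22: →18(L), so W
n=23: →16(L), so W
n=24: →23(W), 21(W), 20(W), 17(W) — all W, so L
n=25: →24(L), so W
The starting position 25 is W: Rosa should remove 1, leaving 24, handing over an L position.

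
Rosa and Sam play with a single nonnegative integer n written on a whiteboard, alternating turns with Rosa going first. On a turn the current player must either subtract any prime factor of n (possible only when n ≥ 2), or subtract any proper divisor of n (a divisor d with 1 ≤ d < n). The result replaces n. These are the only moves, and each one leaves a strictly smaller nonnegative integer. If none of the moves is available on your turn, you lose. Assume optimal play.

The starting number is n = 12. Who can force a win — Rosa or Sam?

Rosa wins.

Build the W/L table. Terminal = L. A non-terminal position is W if it has a move to some L; otherwise it is L.
n=0: no move → L
n=1: no move → L
n=2: reaches L-position 0 → W
n=3: reaches L-position 0 → W
n=4: only reaches 2(W), 3(W), all W → L
n=5: reaches L-position 0 → W
n=6: reaches L-position 4 → W
n=7: reaches L-position 0 → W
n=8: reaches L-position 4 → W
n=9: only reaches 6(W), 8(W), all W → L
n=10: reaches L-position 9 → W
n=11: reaches L-position 0 → W
n=12: reaches L-position 9 → W
From 12 Rosa can move to 9, reaching an L position.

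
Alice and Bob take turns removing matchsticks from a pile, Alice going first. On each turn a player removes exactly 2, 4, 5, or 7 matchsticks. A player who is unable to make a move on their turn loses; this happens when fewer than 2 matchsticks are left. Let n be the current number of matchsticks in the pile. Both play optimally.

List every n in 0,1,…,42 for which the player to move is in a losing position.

Work bottom-up. With no move the player to move loses. Otherwise the position is W if at least one move leads to an L position for the opponent, and L if every move leads to a W.
n=0: no move → L
n=1: no move → L
n=2: can move to 0, which is L ⇒ W
n=3: can move to 1, which is L ⇒ W
n=4: can move to 0, which is L ⇒ W
n=5: can move to 1, which is L ⇒ W
n=6: can move to 1, which is L ⇒ W
n=7: can move to 0, which is L ⇒ W
n=8: can move to 1, which is L ⇒ W
n=9: moves to 7(W), 5(W), 4(W), 2(W); every one is W ⇒ L
n=10: moves to 8(W), 6(W), 5(W), 3(W); every one is W ⇒ L
n=11: can move to 9, which is L ⇒ W
n=12: can move to 10, which is L ⇒ W
n=13: can move to 9, which is L ⇒ W
n=14: can move to 10, which is L ⇒ W
n=15: can move to 10, which is L ⇒ W
n=16: can move to 9, which is L ⇒ W
n=17: can move to 10, which is L ⇒ W
n=18: moves to 16(W), 14(W), 13(W), 11(W); every one is W ⇒ L
n=19: moves to 17(W), 15(W), 14(W), 12(W); every one is W ⇒ L
n=20: can move to 18, which is L ⇒ W
n=21: can move to 19, which is L ⇒ W
n=22: can move to 18, which is L ⇒ W
n=23: can move to 19, which is L ⇒ W
n=24: can move to 19, which is L ⇒ W
n=25: can move to 18, which is L ⇒ W
n=26: can move to 19, which is L ⇒ W
n=27: moves to 25(W), 23(W), 22(W), 20(W); every one is W ⇒ L
n=28: moves to 26(W), 24(W), 23(W), 21(W); every one is W ⇒ L
n=29: can move to 27, which is L ⇒ W
n=30: can move to 28, which is L ⇒ W
n=31: can move to 27, which is L ⇒ W
n=32: can move to 28, which is L ⇒ W
n=33: can move to 28, which is L ⇒ W
n=34: can move to 27, which is L ⇒ W
n=35: can move to 28, which is L ⇒ W
n=36: moves to 34(W), 32(W), 31(W), 29(W); every one is W ⇒ L
n=37: moves to 35(W), 33(W), 32(W), 30(W); every one is W ⇒ L
n=38: can move to 36, which is L ⇒ W
n=39: can move to 37, which is L ⇒ W
n=40: can move to 36, which is L ⇒ W
n=41: can move to 37, which is L ⇒ W
n=42: can move to 37, which is L ⇒ W
The losing starting values of n are exactly the entries labelled L in this table (10 of them).

0, 1, 9, 10, 18, 19, 27, 28, 36, 37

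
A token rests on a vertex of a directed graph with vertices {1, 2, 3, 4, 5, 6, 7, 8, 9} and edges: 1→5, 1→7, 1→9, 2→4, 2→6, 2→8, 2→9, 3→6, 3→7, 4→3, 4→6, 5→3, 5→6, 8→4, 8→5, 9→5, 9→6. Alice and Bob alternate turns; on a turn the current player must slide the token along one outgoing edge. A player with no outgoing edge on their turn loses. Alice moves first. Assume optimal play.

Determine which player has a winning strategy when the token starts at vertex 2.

Classify positions by backward induction: terminal positions (no move available) are L. From any other position, the mover wins iff some move reaches an L.
Every edge goes from a vertex to one that appears earlier in the order 6, 7, 3, 5, 9, 1, 4, 8, 2, so processing vertices in that order labels each vertex after all of its successors.
6: no outgoing edge → L
7: no outgoing edge → L
3: can move to 7, which is L ⇒ W
5: can move to 6, which is L ⇒ W
9: can move to 6, which is L ⇒ W
1: can move to 7, which is L ⇒ W
4: can move to 6, which is L ⇒ W
8: moves to 4(W), 5(W); every one is W ⇒ L
2: can move to 8, which is L ⇒ W
From 2 Alice can move to 8, reaching an L position.

Alice wins.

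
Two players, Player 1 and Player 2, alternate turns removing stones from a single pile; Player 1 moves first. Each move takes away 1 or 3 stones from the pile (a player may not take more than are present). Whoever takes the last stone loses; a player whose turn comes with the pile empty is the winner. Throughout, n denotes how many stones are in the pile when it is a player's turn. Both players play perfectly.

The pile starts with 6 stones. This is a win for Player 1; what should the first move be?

Remove 1, leaving 5.

Positions with no move are W. A position that does have a move is losing for the player to move precisely when every available move leads to a winning position for the opponent. Fill in the labels:
n=0: no move; the opponent has just taken the last stone and therefore loses → W
n=1: L (sole option 0(W) is W)
n=2: W (go to 1, an L position)
n=3: L (options 2(W), 0(W) are all W)
n=4: W (go to 3, an L position)
n=5: L (options 4(W), 2(W) are all W)
n=6: W (go to 5, an L position)
From 6, the L positions reachable in one move are: 5, 3. Any move reaching one of these is winning.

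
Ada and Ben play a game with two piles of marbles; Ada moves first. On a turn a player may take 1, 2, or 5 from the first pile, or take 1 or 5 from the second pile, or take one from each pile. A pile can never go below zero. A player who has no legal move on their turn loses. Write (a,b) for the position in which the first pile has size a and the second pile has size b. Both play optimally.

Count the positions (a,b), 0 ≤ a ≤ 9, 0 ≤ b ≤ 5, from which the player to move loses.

Classify positions by backward induction: terminal positions (no move available) are L. From any other position, the mover wins iff some move reaches an L.
Every move lowers a or b (never raises either), so fill the grid row by row in increasing a, and left to right within a row: each cell's successors are then already labelled.
      b=0  b=1  b=2  b=3  b=4  b=5
a=0:    L    W    L    W    L    W
a=1:    W    W    W    W    W    W
a=2:    W    L    W    L    W    L
a=3:    L    W    W    W    W    W
a=4:    W    W    L    W    L    W
a=5:    W    L    W    W    W    W
a=6:    L    W    W    L    W    W
a=7:    W    W    L    W    W    W
a=8:    W    L    W    W    L    W
a=9:    L    W    W    L    W    W
Cells with no legal move (terminal, hence L): (0,0).
The remaining L cells, each justified by listing all of its moves:
(0,2): the only move is to (0,1)(W), a W ⇒ L
(0,4): the only move is to (0,3)(W), a W ⇒ L
(2,1): moves to (1,1)(W), (0,1)(W), (2,0)(W), (1,0)(W); every one is W ⇒ L
(2,3): moves to (1,3)(W), (0,3)(W), (2,2)(W), (1,2)(W); every one is W ⇒ L
(2,5): moves to (1,5)(W), (0,5)(W), (2,4)(W), (2,0)(W), (1,4)(W); every one is W ⇒ L
(3,0): moves to (2,0)(W), (1,0)(W); every one is W ⇒ L
(4,2): moves to (3,2)(W), (2,2)(W), (4,1)(W), (3,1)(W); every one is W ⇒ L
(4,4): moves to (3,4)(W), (2,4)(W), (4,3)(W), (3,3)(W); every one is W ⇒ L
(5,1): moves to (4,1)(W), (3,1)(W), (0,1)(W), (5,0)(W), (4,0)(W); every one is W ⇒ L
(6,0): moves to (5,0)(W), (4,0)(W), (1,0)(W); every one is W ⇒ L
(6,3): moves to (5,3)(W), (4,3)(W), (1,3)(W), (6,2)(W), (5,2)(W); every one is W ⇒ L
(7,2): moves to (6,2)(W), (5,2)(W), (2,2)(W), (7,1)(W), (6,1)(W); every one is W ⇒ L
(8,1): moves to (7,1)(W), (6,1)(W), (3,1)(W), (8,0)(W), (7,0)(W); every one is W ⇒ L
(8,4): moves to (7,4)(W), (6,4)(W), (3,4)(W), (8,3)(W), (7,3)(W); every one is W ⇒ L
(9,0): moves to (8,0)(W), (7,0)(W), (4,0)(W); every one is W ⇒ L
(9,3): moves to (8,3)(W), (7,3)(W), (4,3)(W), (9,2)(W), (8,2)(W); every one is W ⇒ L
Every other cell has at least one move into one of the L cells above, so it is W.
L cells per row: a=0: 3, a=1: 0, a=2: 3, a=3: 1, a=4: 2, a=5: 1, a=6: 2, a=7: 1, a=8: 2, a=9: 2; total 17.

17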